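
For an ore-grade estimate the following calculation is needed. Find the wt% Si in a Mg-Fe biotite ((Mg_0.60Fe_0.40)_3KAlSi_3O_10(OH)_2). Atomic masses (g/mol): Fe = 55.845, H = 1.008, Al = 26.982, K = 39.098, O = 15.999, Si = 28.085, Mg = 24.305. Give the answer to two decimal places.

Formula mass = 1.80·24.305 + 1.20·55.845 + 1·39.098 + 1·26.982 + 3·28.085 + 12·15.999 + 2·1.008 = 455.102 g/mol, of which 84.255 g is Si.
So Si makes up 84.255/455.102 = 0.1851 of the mass, i.e. 18.51%.

18.51 wt%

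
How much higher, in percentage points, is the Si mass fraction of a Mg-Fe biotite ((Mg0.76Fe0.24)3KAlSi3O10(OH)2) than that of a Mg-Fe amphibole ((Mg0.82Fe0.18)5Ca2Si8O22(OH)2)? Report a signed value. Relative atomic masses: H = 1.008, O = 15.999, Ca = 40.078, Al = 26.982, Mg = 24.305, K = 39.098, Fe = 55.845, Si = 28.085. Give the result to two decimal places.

-7.57 percentage points

M((Mg0.76Fe0.24)3KAlSi3O10(OH)2) = 439.963 g/mol, so wt% Si = 84.255/439.963 × 100 = 19.15%.
M((Mg0.82Fe0.18)5Ca2Si8O22(OH)2) = 840.739 g/mol, so wt% Si = 224.680/840.739 × 100 = 26.72%.
19.15 − 26.72 = -7.57 pp.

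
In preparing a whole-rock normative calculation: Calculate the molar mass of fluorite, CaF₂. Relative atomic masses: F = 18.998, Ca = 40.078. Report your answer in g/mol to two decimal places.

78.07 g/mol

The formula mass is the sum 1·40.078 + 2·18.998.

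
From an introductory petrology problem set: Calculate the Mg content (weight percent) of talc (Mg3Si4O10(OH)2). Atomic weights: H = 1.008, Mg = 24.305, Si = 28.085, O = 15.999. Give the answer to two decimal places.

Formula mass = 3×24.305 + 4×28.085 + 12×15.999 + 2×1.008 = 379.259 g/mol, of which 72.915 g is Mg.
So Mg makes up 72.915/379.259 = 0.1923 of the mass, i.e. 19.23%.

19.23 weight percent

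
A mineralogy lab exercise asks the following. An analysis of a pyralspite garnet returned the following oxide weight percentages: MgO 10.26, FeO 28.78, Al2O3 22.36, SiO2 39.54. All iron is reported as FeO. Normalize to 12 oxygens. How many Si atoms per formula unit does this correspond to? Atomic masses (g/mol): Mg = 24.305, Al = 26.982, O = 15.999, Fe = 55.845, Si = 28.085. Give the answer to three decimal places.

MgO: 10.26/40.304 = 0.25457 mol → 0.25457 mol Mg, 0.25457 mol O.
FeO: 28.78/71.844 = 0.40059 mol → 0.40059 mol Fe, 0.40059 mol O.
Al2O3: 22.36/101.961 = 0.21930 mol → 0.43860 mol Al, 0.65790 mol O.
SiO2: 39.54/60.083 = 0.65809 mol → 0.65809 mol Si, 1.31618 mol O.
Total oxygen = 2.62924 mol. Normalization factor = 12/2.62924 = 4.56406.
Si per 12 O = 0.65809 × 4.56406 = 3.004.

3.004 Si apfu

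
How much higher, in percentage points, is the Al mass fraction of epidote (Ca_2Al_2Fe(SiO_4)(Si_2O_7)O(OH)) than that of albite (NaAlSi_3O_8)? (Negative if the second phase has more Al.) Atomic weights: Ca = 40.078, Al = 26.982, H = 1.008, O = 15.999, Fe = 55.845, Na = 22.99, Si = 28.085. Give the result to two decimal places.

M(Ca_2Al_2Fe(SiO_4)(Si_2O_7)O(OH)) = 483.215 g/mol, so wt% Al = 53.964/483.215 × 100 = 11.17%.
M(NaAlSi_3O_8) = 262.219 g/mol, so wt% Al = 26.982/262.219 × 100 = 10.29%.
11.17 − 10.29 = 0.88 pp.

0.88 percentage points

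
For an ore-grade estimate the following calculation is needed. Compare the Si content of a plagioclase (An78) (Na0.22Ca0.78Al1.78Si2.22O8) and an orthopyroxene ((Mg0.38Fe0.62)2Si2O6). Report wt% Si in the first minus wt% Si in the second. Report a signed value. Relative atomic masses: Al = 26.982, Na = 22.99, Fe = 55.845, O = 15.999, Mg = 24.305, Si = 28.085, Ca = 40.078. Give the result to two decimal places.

-0.72 percentage points

Si in Na0.22Ca0.78Al1.78Si2.22O8: molar mass 274.687 g/mol; 2.22×28.085 = 62.349 g → 22.70 wt%.
Si in (Mg0.38Fe0.62)2Si2O6: molar mass 239.884 g/mol; 2×28.085 = 56.170 g → 23.42 wt%.
Difference = 22.70 − 23.42 = -0.72 percentage points.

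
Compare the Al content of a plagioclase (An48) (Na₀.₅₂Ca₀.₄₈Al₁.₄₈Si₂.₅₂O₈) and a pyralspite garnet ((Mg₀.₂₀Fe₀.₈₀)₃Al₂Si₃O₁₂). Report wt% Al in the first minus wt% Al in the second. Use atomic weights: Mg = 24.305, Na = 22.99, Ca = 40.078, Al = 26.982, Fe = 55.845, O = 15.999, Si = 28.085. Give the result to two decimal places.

M(Na₀.₅₂Ca₀.₄₈Al₁.₄₈Si₂.₅₂O₈) = 269.892 g/mol, so wt% Al = 39.933/269.892 × 100 = 14.80%.
M((Mg₀.₂₀Fe₀.₈₀)₃Al₂Si₃O₁₂) = 478.818 g/mol, so wt% Al = 53.964/478.818 × 100 = 11.27%.
14.80 − 11.27 = 3.53 pp.

3.53 percentage points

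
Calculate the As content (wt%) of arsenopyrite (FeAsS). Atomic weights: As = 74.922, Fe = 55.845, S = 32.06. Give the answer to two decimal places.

Formula mass = 1×55.845 + 1×74.922 + 1×32.06 = 162.827 g/mol, of which 74.922 g is As.
So As makes up 74.922/162.827 = 0.4601 of the mass, i.e. 46.01%.

46.01 wt%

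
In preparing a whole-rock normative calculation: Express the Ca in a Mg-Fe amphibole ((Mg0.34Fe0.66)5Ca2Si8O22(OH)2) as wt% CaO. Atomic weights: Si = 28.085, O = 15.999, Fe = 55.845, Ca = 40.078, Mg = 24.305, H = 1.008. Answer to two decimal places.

12.24 wt%

Molar mass of (Mg0.34Fe0.66)5Ca2Si8O22(OH)2 = 1.70×24.305 + 3.30×55.845 + 2×40.078 + 8×28.085 + 24×15.999 + 2×1.008 = 916.435 g/mol.
Each formula unit contains 2 Ca, equivalent to 2/1 = 2.0000 mol CaO.
M(CaO) = 1×40.078 + 1×15.999 = 56.077 g/mol.
Mass of CaO per formula unit = 2.0000 × 56.077 = 112.154 g.
CaO wt% = 112.154 / 916.435 × 100 = 12.24%.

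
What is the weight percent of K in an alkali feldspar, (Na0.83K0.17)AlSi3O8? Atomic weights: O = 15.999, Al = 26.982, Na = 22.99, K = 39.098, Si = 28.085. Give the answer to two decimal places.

2.51 mass %

M((Na0.83K0.17)AlSi3O8) = 264.957 g/mol.
K contributes 0.17 × 39.098 = 6.647 g per mole.
6.647/264.957 = 0.0251 → 2.51%.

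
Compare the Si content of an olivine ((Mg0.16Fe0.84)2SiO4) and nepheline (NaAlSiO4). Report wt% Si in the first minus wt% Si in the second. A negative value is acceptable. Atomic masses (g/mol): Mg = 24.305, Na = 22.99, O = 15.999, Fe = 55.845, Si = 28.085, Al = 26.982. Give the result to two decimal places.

Si in (Mg0.16Fe0.84)2SiO4: molar mass 193.678 g/mol; 1×28.085 = 28.085 g → 14.50 wt%.
Si in NaAlSiO4: molar mass 142.053 g/mol; 1×28.085 = 28.085 g → 19.77 wt%.
Difference = 14.50 − 19.77 = -5.27 percentage points.

-5.27 percentage points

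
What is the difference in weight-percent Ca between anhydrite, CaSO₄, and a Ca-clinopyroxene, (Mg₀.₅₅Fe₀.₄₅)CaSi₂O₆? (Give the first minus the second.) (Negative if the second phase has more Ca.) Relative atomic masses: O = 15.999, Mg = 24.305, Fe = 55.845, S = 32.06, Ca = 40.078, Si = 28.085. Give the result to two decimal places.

M(CaSO₄) = 136.134 g/mol, so wt% Ca = 40.078/136.134 × 100 = 29.44%.
M((Mg₀.₅₅Fe₀.₄₅)CaSi₂O₆) = 230.740 g/mol, so wt% Ca = 40.078/230.740 × 100 = 17.37%.
29.44 − 17.37 = 12.07 pp.

12.07 percentage points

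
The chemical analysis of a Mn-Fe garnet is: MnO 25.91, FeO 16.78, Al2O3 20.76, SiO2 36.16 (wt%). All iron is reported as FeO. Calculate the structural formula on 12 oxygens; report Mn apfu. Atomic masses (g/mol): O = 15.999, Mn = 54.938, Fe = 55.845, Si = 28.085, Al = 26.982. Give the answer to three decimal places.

1.816 Mn apfu

25.91 wt% MnO ÷ 70.937 g/mol = 0.36525 mol, giving 0.36525 Mn and 0.36525 O.
16.78 wt% FeO ÷ 71.844 g/mol = 0.23356 mol, giving 0.23356 Fe and 0.23356 O.
20.76 wt% Al2O3 ÷ 101.961 g/mol = 0.20361 mol, giving 0.40722 Al and 0.61083 O.
36.16 wt% SiO2 ÷ 60.083 g/mol = 0.60183 mol, giving 0.60183 Si and 1.20366 O.
Oxygen sums to 2.41330; scaling by 12/2.41330 = 4.97244 puts the formula on 12 O.
Mn: 0.36525 × 4.97244 = 1.816 atoms per formula unit.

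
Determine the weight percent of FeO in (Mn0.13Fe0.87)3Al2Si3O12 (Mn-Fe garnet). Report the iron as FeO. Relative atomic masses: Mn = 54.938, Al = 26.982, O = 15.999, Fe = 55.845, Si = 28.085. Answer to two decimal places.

37.70 wt%

Molar mass of (Mn0.13Fe0.87)3Al2Si3O12 = 0.39*54.938 + 2.61*55.845 + 2*26.982 + 3*28.085 + 12*15.999 = 497.388 g/mol.
Each formula unit contains 2.61 Fe, equivalent to 2.61/1 = 2.6100 mol FeO.
M(FeO) = 1×55.845 + 1×15.999 = 71.844 g/mol.
Mass of FeO per formula unit = 2.6100 × 71.844 = 187.513 g.
FeO wt% = 187.513 / 497.388 × 100 = 37.70%.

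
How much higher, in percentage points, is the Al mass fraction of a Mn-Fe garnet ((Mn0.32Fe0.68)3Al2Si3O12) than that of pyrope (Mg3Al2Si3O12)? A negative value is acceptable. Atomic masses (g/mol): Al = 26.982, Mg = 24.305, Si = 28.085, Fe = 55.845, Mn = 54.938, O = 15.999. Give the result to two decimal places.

First mineral: 53.964 g Al in 496.871 g formula = 10.86 wt% Al.
Second mineral: 53.964 g Al in 403.122 g formula = 13.39 wt% Al.
10.86% − 13.39% gives a difference of -2.53 percentage points.

-2.53 percentage points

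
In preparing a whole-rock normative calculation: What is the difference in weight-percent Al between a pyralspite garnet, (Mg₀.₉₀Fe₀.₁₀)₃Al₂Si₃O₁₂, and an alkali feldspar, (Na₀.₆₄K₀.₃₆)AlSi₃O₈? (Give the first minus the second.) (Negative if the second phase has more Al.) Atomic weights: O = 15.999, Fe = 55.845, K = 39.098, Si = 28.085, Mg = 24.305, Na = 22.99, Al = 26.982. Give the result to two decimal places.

M((Mg₀.₉₀Fe₀.₁₀)₃Al₂Si₃O₁₂) = 412.584 g/mol, so wt% Al = 53.964/412.584 × 100 = 13.08%.
M((Na₀.₆₄K₀.₃₆)AlSi₃O₈) = 268.018 g/mol, so wt% Al = 26.982/268.018 × 100 = 10.07%.
13.08 − 10.07 = 3.01 pp.

3.01 percentage points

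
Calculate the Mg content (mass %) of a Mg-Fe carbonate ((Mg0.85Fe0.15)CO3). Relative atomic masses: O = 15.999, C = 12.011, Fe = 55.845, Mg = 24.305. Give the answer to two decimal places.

M((Mg0.85Fe0.15)CO3) = 89.044 g/mol.
Mg contributes 0.85 × 24.305 = 20.659 g per mole.
20.659/89.044 = 0.2320 → 23.20%.

23.20 mass %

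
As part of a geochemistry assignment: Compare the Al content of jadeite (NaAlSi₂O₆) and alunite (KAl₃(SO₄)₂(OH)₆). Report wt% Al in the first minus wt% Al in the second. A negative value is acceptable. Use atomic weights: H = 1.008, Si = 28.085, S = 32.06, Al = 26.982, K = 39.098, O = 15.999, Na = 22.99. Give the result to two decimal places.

-6.19 percentage points

M(NaAlSi₂O₆) = 202.136 g/mol, so wt% Al = 26.982/202.136 × 100 = 13.35%.
M(KAl₃(SO₄)₂(OH)₆) = 414.198 g/mol, so wt% Al = 80.946/414.198 × 100 = 19.54%.
13.35 − 19.54 = -6.19 pp.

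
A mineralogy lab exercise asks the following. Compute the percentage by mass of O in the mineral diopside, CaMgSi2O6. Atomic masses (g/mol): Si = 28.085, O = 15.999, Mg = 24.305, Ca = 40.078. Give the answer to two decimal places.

Formula mass = 1*40.078 + 1*24.305 + 2*28.085 + 6*15.999 = 216.547 g/mol, of which 95.994 g is O.
So O makes up 95.994/216.547 = 0.4433 of the mass, i.e. 44.33%.

44.33 weight percent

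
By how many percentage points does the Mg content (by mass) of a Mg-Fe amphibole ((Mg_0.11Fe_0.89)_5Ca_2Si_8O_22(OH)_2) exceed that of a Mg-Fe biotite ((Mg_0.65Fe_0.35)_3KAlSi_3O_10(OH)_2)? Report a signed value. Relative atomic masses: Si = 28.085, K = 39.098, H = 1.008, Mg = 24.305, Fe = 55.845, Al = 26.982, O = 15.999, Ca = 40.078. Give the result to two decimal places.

-9.12 percentage points

Mg in (Mg_0.11Fe_0.89)_5Ca_2Si_8O_22(OH)_2: molar mass 952.706 g/mol; 0.55×24.305 = 13.368 g → 1.40 wt%.
Mg in (Mg_0.65Fe_0.35)_3KAlSi_3O_10(OH)_2: molar mass 450.371 g/mol; 1.95×24.305 = 47.395 g → 10.52 wt%.
Difference = 1.40 − 10.52 = -9.12 percentage points.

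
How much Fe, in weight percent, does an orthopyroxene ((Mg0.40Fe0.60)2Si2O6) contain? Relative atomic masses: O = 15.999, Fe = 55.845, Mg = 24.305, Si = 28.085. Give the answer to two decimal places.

Formula mass = 0.80·24.305 + 1.20·55.845 + 2·28.085 + 6·15.999 = 238.622 g/mol, of which 67.014 g is Fe.
So Fe makes up 67.014/238.622 = 0.2808 of the mass, i.e. 28.08%.

28.08 weight percent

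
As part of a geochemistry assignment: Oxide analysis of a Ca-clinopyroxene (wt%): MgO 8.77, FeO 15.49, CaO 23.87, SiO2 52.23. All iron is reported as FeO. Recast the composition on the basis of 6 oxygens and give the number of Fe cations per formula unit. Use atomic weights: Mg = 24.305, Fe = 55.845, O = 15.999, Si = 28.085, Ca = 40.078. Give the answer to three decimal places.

0.498 Fe apfu

MgO (M=40.304): mol = 0.21760; Mg = 0.21760, O = 0.21760.
FeO (M=71.844): mol = 0.21561; Fe = 0.21561, O = 0.21561.
CaO (M=56.077): mol = 0.42566; Ca = 0.42566, O = 0.42566.
SiO2 (M=60.083): mol = 0.86930; Si = 0.86930, O = 1.73860.
ΣO = 2.59747; factor = 6/ΣO = 2.30994.
Fe apfu = 0.21561 × 2.30994 = 0.498.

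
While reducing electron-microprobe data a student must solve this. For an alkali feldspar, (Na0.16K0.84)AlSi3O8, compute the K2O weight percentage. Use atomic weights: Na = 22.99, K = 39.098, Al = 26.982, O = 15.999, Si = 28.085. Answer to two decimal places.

14.35 wt%

Molar mass of (Na0.16K0.84)AlSi3O8 = 0.16*22.99 + 0.84*39.098 + 1*26.982 + 3*28.085 + 8*15.999 = 275.750 g/mol.
Each formula unit contains 0.84 K, equivalent to 0.84/2 = 0.4200 mol K2O.
M(K2O) = 2×39.098 + 1×15.999 = 94.195 g/mol.
Mass of K2O per formula unit = 0.4200 × 94.195 = 39.562 g.
K2O wt% = 39.562 / 275.750 × 100 = 14.35%.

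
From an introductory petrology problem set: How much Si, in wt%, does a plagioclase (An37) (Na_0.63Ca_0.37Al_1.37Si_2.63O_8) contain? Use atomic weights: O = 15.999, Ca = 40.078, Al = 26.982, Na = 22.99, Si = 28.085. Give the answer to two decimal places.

27.55 wt%

Formula mass = 0.63*22.99 + 0.37*40.078 + 1.37*26.982 + 2.63*28.085 + 8*15.999 = 268.133 g/mol, of which 73.864 g is Si.
So Si makes up 73.864/268.133 = 0.2755 of the mass, i.e. 27.55%.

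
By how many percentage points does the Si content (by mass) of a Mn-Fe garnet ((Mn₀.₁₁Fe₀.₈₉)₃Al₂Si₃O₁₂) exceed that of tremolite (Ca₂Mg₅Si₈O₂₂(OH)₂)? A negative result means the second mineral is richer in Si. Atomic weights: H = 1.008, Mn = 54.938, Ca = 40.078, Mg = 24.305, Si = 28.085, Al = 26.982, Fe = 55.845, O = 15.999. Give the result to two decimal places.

First mineral: 84.255 g Si in 497.443 g formula = 16.94 wt% Si.
Second mineral: 224.680 g Si in 812.353 g formula = 27.66 wt% Si.
16.94% − 27.66% gives a difference of -10.72 percentage points.

-10.72 percentage points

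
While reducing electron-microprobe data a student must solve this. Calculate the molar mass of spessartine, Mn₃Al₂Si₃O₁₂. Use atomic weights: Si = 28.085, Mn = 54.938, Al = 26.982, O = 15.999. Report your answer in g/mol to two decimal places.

The formula mass is the sum 3·54.938 + 2·26.982 + 3·28.085 + 12·15.999.

495.02 g/mol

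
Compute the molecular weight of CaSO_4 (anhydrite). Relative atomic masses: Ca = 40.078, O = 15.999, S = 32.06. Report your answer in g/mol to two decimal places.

The formula mass is the sum 1(40.078) + 1(32.06) + 4(15.999).

136.13 g/mol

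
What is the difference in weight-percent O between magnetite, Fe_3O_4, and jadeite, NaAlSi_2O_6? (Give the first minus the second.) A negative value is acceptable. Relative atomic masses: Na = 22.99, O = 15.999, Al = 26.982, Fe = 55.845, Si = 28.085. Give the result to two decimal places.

-19.85 percentage points

O in Fe_3O_4: molar mass 231.531 g/mol; 4×15.999 = 63.996 g → 27.64 wt%.
O in NaAlSi_2O_6: molar mass 202.136 g/mol; 6×15.999 = 95.994 g → 47.49 wt%.
Difference = 27.64 − 47.49 = -19.85 percentage points.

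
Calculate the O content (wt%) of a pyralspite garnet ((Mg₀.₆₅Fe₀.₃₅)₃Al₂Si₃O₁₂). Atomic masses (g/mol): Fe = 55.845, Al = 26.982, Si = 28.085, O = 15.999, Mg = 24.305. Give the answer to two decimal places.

M((Mg₀.₆₅Fe₀.₃₅)₃Al₂Si₃O₁₂) = 436.239 g/mol.
O contributes 12 × 15.999 = 191.988 g per mole.
191.988/436.239 = 0.4401 → 44.01%.

44.01 wt%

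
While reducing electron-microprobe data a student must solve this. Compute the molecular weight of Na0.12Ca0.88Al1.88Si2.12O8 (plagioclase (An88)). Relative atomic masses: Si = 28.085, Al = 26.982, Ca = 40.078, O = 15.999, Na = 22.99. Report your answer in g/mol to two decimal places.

276.29 g/mol

The formula mass is the sum 0.12*22.99 + 0.88*40.078 + 1.88*26.982 + 2.12*28.085 + 8*15.999.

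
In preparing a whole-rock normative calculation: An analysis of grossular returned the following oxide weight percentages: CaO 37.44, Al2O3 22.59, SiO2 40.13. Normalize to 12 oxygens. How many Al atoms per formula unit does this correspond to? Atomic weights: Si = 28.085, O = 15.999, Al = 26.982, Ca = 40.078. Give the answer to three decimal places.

1.993 Al apfu

CaO: 37.44/56.077 = 0.66765 mol → 0.66765 mol Ca, 0.66765 mol O.
Al2O3: 22.59/101.961 = 0.22156 mol → 0.44312 mol Al, 0.66468 mol O.
SiO2: 40.13/60.083 = 0.66791 mol → 0.66791 mol Si, 1.33582 mol O.
Total oxygen = 2.66815 mol. Normalization factor = 12/2.66815 = 4.49750.
Al per 12 O = 0.44312 × 4.49750 = 1.993.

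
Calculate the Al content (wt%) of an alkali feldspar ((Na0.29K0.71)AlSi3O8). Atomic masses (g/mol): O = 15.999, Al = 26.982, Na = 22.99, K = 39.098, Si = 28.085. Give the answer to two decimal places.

9.86 wt%

Molar mass of (Na0.29K0.71)AlSi3O8: 0.29*22.99 + 0.71*39.098 + 1*26.982 + 3*28.085 + 8*15.999 = 273.656 g/mol.
Mass of Al per formula unit: 1 × 26.982 = 26.982 g.
Weight fraction Al = 26.982 / 273.656 = 0.0986.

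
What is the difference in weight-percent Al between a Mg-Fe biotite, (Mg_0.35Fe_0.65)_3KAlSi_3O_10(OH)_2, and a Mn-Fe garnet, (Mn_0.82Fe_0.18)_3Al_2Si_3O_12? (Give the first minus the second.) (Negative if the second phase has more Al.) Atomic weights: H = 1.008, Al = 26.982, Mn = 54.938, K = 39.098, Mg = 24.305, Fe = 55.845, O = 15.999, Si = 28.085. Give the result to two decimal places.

Al in (Mg_0.35Fe_0.65)_3KAlSi_3O_10(OH)_2: molar mass 478.757 g/mol; 1×26.982 = 26.982 g → 5.64 wt%.
Al in (Mn_0.82Fe_0.18)_3Al_2Si_3O_12: molar mass 495.511 g/mol; 2×26.982 = 53.964 g → 10.89 wt%.
Difference = 5.64 − 10.89 = -5.25 percentage points.

-5.25 percentage points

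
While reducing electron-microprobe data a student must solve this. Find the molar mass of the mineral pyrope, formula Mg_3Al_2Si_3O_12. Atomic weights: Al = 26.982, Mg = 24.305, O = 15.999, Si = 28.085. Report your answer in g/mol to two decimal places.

Mg: 3 × 24.305 = 72.9150
Al: 2 × 26.982 = 53.9640
Si: 3 × 28.085 = 84.2550
O: 12 × 15.999 = 191.9880
Summing the contributions gives the formula mass.

403.12 g/mol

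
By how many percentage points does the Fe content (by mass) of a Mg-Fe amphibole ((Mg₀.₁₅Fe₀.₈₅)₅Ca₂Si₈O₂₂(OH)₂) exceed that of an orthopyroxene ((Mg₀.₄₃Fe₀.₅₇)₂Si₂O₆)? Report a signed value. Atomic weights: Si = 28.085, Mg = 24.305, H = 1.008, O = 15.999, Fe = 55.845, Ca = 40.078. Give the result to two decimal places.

-1.81 percentage points

M((Mg₀.₁₅Fe₀.₈₅)₅Ca₂Si₈O₂₂(OH)₂) = 946.398 g/mol, so wt% Fe = 237.341/946.398 × 100 = 25.08%.
M((Mg₀.₄₃Fe₀.₅₇)₂Si₂O₆) = 236.730 g/mol, so wt% Fe = 63.663/236.730 × 100 = 26.89%.
25.08 − 26.89 = -1.81 pp.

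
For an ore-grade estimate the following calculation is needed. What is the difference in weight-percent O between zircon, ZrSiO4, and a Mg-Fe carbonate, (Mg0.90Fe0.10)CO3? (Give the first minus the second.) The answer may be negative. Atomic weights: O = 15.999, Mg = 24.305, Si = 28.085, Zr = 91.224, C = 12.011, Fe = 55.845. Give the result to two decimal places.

-19.96 percentage points

M(ZrSiO4) = 183.305 g/mol, so wt% O = 63.996/183.305 × 100 = 34.91%.
M((Mg0.90Fe0.10)CO3) = 87.467 g/mol, so wt% O = 47.997/87.467 × 100 = 54.87%.
34.91 − 54.87 = -19.96 pp.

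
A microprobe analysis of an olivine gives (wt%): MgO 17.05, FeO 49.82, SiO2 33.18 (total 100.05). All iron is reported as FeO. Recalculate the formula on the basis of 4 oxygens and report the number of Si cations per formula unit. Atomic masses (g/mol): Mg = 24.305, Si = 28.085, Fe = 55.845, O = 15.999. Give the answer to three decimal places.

17.05 wt% MgO ÷ 40.304 g/mol = 0.42303 mol, giving 0.42303 Mg and 0.42303 O.
49.82 wt% FeO ÷ 71.844 g/mol = 0.69345 mol, giving 0.69345 Fe and 0.69345 O.
33.18 wt% SiO2 ÷ 60.083 g/mol = 0.55224 mol, giving 0.55224 Si and 1.10448 O.
Oxygen sums to 2.22096; scaling by 4/2.22096 = 1.80102 puts the formula on 4 O.
Si: 0.55224 × 1.80102 = 0.995 atoms per formula unit.

0.995 Si apfu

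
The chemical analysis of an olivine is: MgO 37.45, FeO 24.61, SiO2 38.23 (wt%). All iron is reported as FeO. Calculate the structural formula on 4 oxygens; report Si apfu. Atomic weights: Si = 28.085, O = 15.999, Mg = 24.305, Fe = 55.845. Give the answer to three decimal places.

1.000 Si apfu

MgO: 37.45/40.304 = 0.92919 mol → 0.92919 mol Mg, 0.92919 mol O.
FeO: 24.61/71.844 = 0.34255 mol → 0.34255 mol Fe, 0.34255 mol O.
SiO2: 38.23/60.083 = 0.63629 mol → 0.63629 mol Si, 1.27258 mol O.
Total oxygen = 2.54432 mol. Normalization factor = 4/2.54432 = 1.57213.
Si per 4 O = 0.63629 × 1.57213 = 1.000.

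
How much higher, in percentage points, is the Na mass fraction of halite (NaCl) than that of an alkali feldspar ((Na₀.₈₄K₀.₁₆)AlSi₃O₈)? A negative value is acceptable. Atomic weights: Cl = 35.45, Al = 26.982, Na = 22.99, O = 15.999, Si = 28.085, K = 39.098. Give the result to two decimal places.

Na in NaCl: molar mass 58.440 g/mol; 1×22.99 = 22.990 g → 39.34 wt%.
Na in (Na₀.₈₄K₀.₁₆)AlSi₃O₈: molar mass 264.796 g/mol; 0.84×22.99 = 19.312 g → 7.29 wt%.
Difference = 39.34 − 7.29 = 32.05 percentage points.

32.05 percentage points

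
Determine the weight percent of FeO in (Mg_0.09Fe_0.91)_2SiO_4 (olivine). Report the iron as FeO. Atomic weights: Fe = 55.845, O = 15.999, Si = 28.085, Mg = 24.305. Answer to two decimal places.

Formula mass = 198.094 g/mol.
1.82 Fe → 1.8200 mol FeO per formula unit; M(FeO) = 71.844, so FeO mass = 130.756 g.
130.756/198.094 × 100 = 66.01 wt%.

66.01 wt%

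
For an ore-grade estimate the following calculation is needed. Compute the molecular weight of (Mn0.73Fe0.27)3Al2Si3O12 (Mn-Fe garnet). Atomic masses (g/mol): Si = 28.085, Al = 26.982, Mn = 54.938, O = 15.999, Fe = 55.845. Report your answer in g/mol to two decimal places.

M = 2.19×54.938 + 0.81×55.845 + 2×26.982 + 3×28.085 + 12×15.999

495.76 g/mol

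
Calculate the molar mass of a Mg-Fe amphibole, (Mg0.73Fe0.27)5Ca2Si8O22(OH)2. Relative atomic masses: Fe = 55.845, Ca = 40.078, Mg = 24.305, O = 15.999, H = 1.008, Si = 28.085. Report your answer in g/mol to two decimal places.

854.93 g/mol

M = 3.65*24.305 + 1.35*55.845 + 2*40.078 + 8*28.085 + 24*15.999 + 2*1.008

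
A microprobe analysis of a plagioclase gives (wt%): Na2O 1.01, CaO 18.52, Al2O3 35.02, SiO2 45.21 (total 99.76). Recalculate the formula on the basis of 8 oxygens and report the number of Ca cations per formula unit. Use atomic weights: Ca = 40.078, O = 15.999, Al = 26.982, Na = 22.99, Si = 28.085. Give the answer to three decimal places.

0.917 Ca apfu

Na2O: 1.01/61.979 = 0.01630 mol → 0.03260 mol Na, 0.01630 mol O.
CaO: 18.52/56.077 = 0.33026 mol → 0.33026 mol Ca, 0.33026 mol O.
Al2O3: 35.02/101.961 = 0.34346 mol → 0.68692 mol Al, 1.03038 mol O.
SiO2: 45.21/60.083 = 0.75246 mol → 0.75246 mol Si, 1.50492 mol O.
Total oxygen = 2.88186 mol. Normalization factor = 8/2.88186 = 2.77598.
Ca per 8 O = 0.33026 × 2.77598 = 0.917.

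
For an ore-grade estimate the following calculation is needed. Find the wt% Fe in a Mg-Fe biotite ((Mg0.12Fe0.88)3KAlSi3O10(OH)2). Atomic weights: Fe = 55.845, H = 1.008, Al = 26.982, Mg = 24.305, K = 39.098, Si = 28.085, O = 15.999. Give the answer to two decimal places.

Formula mass = 0.36*24.305 + 2.64*55.845 + 1*39.098 + 1*26.982 + 3*28.085 + 12*15.999 + 2*1.008 = 500.520 g/mol, of which 147.431 g is Fe.
So Fe makes up 147.431/500.520 = 0.2946 of the mass, i.e. 29.46%.

29.46 wt%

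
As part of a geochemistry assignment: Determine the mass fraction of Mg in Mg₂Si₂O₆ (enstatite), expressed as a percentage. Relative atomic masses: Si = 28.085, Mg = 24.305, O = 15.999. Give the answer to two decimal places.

24.21 mass %

M(Mg₂Si₂O₆) = 200.774 g/mol.
Mg contributes 2 × 24.305 = 48.610 g per mole.
48.610/200.774 = 0.2421 → 24.21%.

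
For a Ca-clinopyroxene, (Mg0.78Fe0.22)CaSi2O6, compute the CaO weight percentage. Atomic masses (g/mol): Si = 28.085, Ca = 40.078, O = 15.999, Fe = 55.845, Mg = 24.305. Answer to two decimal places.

Formula mass = 223.486 g/mol.
1 Ca → 1.0000 mol CaO per formula unit; M(CaO) = 56.077, so CaO mass = 56.077 g.
56.077/223.486 × 100 = 25.09 wt%.

25.09 wt%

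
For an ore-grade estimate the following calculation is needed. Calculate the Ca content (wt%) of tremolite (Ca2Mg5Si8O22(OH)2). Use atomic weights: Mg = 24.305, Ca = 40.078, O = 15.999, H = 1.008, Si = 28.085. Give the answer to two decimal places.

Molar mass of Ca2Mg5Si8O22(OH)2: 2×40.078 + 5×24.305 + 8×28.085 + 24×15.999 + 2×1.008 = 812.353 g/mol.
Mass of Ca per formula unit: 2 × 40.078 = 80.156 g.
Weight fraction Ca = 80.156 / 812.353 = 0.0987.

9.87 wt%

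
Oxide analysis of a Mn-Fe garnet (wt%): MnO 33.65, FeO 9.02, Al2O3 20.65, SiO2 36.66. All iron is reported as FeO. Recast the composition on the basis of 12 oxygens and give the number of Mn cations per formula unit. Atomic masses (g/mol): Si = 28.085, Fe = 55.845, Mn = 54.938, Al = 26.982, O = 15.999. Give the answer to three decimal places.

33.65 wt% MnO ÷ 70.937 g/mol = 0.47436 mol, giving 0.47436 Mn and 0.47436 O.
9.02 wt% FeO ÷ 71.844 g/mol = 0.12555 mol, giving 0.12555 Fe and 0.12555 O.
20.65 wt% Al2O3 ÷ 101.961 g/mol = 0.20253 mol, giving 0.40506 Al and 0.60759 O.
36.66 wt% SiO2 ÷ 60.083 g/mol = 0.61016 mol, giving 0.61016 Si and 1.22032 O.
Oxygen sums to 2.42782; scaling by 12/2.42782 = 4.94271 puts the formula on 12 O.
Mn: 0.47436 × 4.94271 = 2.345 atoms per formula unit.

2.345 Mn apfu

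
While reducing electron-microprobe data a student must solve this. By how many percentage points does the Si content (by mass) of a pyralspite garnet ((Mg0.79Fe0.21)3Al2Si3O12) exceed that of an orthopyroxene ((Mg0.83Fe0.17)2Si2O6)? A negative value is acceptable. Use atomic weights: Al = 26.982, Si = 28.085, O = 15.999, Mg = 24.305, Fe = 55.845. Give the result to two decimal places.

-6.64 percentage points

Si in (Mg0.79Fe0.21)3Al2Si3O12: molar mass 422.992 g/mol; 3×28.085 = 84.255 g → 19.92 wt%.
Si in (Mg0.83Fe0.17)2Si2O6: molar mass 211.498 g/mol; 2×28.085 = 56.170 g → 26.56 wt%.
Difference = 19.92 − 26.56 = -6.64 percentage points.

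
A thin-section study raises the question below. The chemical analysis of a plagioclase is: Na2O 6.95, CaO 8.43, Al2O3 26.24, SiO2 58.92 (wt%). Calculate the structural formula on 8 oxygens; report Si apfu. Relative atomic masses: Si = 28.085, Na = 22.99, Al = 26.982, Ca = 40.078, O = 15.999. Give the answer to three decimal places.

Na2O: 6.95/61.979 = 0.11213 mol → 0.22426 mol Na, 0.11213 mol O.
CaO: 8.43/56.077 = 0.15033 mol → 0.15033 mol Ca, 0.15033 mol O.
Al2O3: 26.24/101.961 = 0.25735 mol → 0.51470 mol Al, 0.77205 mol O.
SiO2: 58.92/60.083 = 0.98064 mol → 0.98064 mol Si, 1.96128 mol O.
Total oxygen = 2.99579 mol. Normalization factor = 8/2.99579 = 2.67041.
Si per 8 O = 0.98064 × 2.67041 = 2.619.

2.619 Si apfu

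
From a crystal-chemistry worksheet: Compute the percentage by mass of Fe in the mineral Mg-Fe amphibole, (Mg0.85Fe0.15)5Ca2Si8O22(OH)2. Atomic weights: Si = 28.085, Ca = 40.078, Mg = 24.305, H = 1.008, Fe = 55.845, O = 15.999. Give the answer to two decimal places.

Molar mass of (Mg0.85Fe0.15)5Ca2Si8O22(OH)2: 4.25×24.305 + 0.75×55.845 + 2×40.078 + 8×28.085 + 24×15.999 + 2×1.008 = 836.008 g/mol.
Mass of Fe per formula unit: 0.75 × 55.845 = 41.884 g.
Weight fraction Fe = 41.884 / 836.008 = 0.0501.

5.01 weight percent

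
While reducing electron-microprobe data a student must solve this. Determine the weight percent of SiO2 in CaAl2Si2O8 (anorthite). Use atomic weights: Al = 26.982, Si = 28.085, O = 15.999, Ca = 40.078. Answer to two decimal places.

43.19 wt%

Formula mass = 278.204 g/mol.
2 Si → 2.0000 mol SiO2 per formula unit; M(SiO2) = 60.083, so SiO2 mass = 120.166 g.
120.166/278.204 × 100 = 43.19 wt%.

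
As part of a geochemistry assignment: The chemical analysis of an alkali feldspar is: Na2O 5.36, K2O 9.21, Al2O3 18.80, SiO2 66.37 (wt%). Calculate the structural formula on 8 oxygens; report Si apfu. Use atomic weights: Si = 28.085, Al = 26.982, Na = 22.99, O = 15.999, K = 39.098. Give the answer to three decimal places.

Na2O: 5.36/61.979 = 0.08648 mol → 0.17296 mol Na, 0.08648 mol O.
K2O: 9.21/94.195 = 0.09778 mol → 0.19556 mol K, 0.09778 mol O.
Al2O3: 18.80/101.961 = 0.18438 mol → 0.36876 mol Al, 0.55314 mol O.
SiO2: 66.37/60.083 = 1.10464 mol → 1.10464 mol Si, 2.20928 mol O.
Total oxygen = 2.94668 mol. Normalization factor = 8/2.94668 = 2.71492.
Si per 8 O = 1.10464 × 2.71492 = 2.999.

2.999 Si apfu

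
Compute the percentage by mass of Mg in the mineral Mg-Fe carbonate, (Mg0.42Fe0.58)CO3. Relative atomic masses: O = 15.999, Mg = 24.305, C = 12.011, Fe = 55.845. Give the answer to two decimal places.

Molar mass of (Mg0.42Fe0.58)CO3: 0.42*24.305 + 0.58*55.845 + 1*12.011 + 3*15.999 = 102.606 g/mol.
Mass of Mg per formula unit: 0.42 × 24.305 = 10.208 g.
Weight fraction Mg = 10.208 / 102.606 = 0.0995.

9.95 wt%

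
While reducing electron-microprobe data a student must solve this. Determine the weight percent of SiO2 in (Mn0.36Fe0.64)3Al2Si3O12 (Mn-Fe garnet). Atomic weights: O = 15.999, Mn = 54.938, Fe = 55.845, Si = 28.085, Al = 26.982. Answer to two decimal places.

Molar mass of (Mn0.36Fe0.64)3Al2Si3O12 = 1.08×54.938 + 1.92×55.845 + 2×26.982 + 3×28.085 + 12×15.999 = 496.762 g/mol.
Each formula unit contains 3 Si, equivalent to 3/1 = 3.0000 mol SiO2.
M(SiO2) = 1×28.085 + 2×15.999 = 60.083 g/mol.
Mass of SiO2 per formula unit = 3.0000 × 60.083 = 180.249 g.
SiO2 wt% = 180.249 / 496.762 × 100 = 36.28%.

36.28 wt%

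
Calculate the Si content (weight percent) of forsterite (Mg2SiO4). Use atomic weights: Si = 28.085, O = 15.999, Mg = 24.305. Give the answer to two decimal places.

Molar mass of Mg2SiO4: 2*24.305 + 1*28.085 + 4*15.999 = 140.691 g/mol.
Mass of Si per formula unit: 1 × 28.085 = 28.085 g.
Weight fraction Si = 28.085 / 140.691 = 0.1996.

19.96 weight percent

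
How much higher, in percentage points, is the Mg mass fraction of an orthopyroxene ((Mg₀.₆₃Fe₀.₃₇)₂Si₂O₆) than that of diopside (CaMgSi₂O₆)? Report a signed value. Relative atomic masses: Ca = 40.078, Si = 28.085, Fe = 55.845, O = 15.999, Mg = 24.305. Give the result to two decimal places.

2.44 percentage points

M((Mg₀.₆₃Fe₀.₃₇)₂Si₂O₆) = 224.114 g/mol, so wt% Mg = 30.624/224.114 × 100 = 13.66%.
M(CaMgSi₂O₆) = 216.547 g/mol, so wt% Mg = 24.305/216.547 × 100 = 11.22%.
13.66 − 11.22 = 2.44 pp.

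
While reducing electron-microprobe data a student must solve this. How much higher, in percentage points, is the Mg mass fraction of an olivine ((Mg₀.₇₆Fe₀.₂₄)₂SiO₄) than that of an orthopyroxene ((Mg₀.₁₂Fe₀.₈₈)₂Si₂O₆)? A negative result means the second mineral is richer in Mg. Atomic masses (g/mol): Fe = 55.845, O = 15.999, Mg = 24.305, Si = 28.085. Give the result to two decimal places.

21.43 percentage points

Mg in (Mg₀.₇₆Fe₀.₂₄)₂SiO₄: molar mass 155.830 g/mol; 1.52×24.305 = 36.944 g → 23.71 wt%.
Mg in (Mg₀.₁₂Fe₀.₈₈)₂Si₂O₆: molar mass 256.284 g/mol; 0.24×24.305 = 5.833 g → 2.28 wt%.
Difference = 23.71 − 2.28 = 21.43 percentage points.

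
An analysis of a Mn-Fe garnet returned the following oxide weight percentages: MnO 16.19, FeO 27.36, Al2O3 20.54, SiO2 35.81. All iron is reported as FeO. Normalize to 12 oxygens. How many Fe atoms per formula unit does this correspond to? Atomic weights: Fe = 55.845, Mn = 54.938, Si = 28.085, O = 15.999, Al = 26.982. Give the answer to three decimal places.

1.900 Fe apfu

MnO: 16.19/70.937 = 0.22823 mol → 0.22823 mol Mn, 0.22823 mol O.
FeO: 27.36/71.844 = 0.38083 mol → 0.38083 mol Fe, 0.38083 mol O.
Al2O3: 20.54/101.961 = 0.20145 mol → 0.40290 mol Al, 0.60435 mol O.
SiO2: 35.81/60.083 = 0.59601 mol → 0.59601 mol Si, 1.19202 mol O.
Total oxygen = 2.40543 mol. Normalization factor = 12/2.40543 = 4.98871.
Fe per 12 O = 0.38083 × 4.98871 = 1.900.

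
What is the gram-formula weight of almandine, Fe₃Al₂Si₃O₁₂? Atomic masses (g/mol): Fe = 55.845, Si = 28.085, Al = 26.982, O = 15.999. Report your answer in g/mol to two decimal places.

497.74 g/mol

M = 3×55.845 + 2×26.982 + 3×28.085 + 12×15.999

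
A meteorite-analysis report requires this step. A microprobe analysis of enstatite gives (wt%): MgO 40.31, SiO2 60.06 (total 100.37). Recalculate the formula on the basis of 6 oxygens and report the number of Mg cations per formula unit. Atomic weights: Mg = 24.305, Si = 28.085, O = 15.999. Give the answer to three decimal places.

MgO (M=40.304): mol = 1.00015; Mg = 1.00015, O = 1.00015.
SiO2 (M=60.083): mol = 0.99962; Si = 0.99962, O = 1.99924.
ΣO = 2.99939; factor = 6/ΣO = 2.00041.
Mg apfu = 1.00015 × 2.00041 = 2.001.

2.001 Mg apfu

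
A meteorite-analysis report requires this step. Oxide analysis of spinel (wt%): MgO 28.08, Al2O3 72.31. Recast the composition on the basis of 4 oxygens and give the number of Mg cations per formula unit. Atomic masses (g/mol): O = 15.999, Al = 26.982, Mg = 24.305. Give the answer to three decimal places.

0.987 Mg apfu

MgO (M=40.304): mol = 0.69671; Mg = 0.69671, O = 0.69671.
Al2O3 (M=101.961): mol = 0.70919; Al = 1.41838, O = 2.12757.
ΣO = 2.82428; factor = 4/ΣO = 1.41629.
Mg apfu = 0.69671 × 1.41629 = 0.987.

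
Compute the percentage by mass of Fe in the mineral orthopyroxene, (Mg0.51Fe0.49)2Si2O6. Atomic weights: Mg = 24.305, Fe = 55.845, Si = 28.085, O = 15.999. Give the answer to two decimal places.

Formula mass = 1.02·24.305 + 0.98·55.845 + 2·28.085 + 6·15.999 = 231.683 g/mol, of which 54.728 g is Fe.
So Fe makes up 54.728/231.683 = 0.2362 of the mass, i.e. 23.62%.

23.62 wt%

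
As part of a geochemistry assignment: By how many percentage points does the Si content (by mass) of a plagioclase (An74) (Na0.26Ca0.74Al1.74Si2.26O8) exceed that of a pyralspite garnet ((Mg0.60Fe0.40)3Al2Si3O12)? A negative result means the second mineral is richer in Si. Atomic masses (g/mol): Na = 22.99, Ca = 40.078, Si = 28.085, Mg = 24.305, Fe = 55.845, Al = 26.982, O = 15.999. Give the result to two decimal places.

4.05 percentage points

First mineral: 63.472 g Si in 274.048 g formula = 23.16 wt% Si.
Second mineral: 84.255 g Si in 440.970 g formula = 19.11 wt% Si.
23.16% − 19.11% gives a difference of 4.05 percentage points.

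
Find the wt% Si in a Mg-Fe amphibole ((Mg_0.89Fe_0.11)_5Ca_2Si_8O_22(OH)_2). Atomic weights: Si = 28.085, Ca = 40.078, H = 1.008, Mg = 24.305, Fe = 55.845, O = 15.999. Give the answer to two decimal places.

27.08 wt%

Formula mass = 4.45×24.305 + 0.55×55.845 + 2×40.078 + 8×28.085 + 24×15.999 + 2×1.008 = 829.700 g/mol, of which 224.680 g is Si.
So Si makes up 224.680/829.700 = 0.2708 of the mass, i.e. 27.08%.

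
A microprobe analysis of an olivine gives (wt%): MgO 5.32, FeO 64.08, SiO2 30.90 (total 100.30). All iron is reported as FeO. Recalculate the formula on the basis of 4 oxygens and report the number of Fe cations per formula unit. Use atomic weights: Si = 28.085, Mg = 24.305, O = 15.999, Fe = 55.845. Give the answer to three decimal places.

MgO: 5.32/40.304 = 0.13200 mol → 0.13200 mol Mg, 0.13200 mol O.
FeO: 64.08/71.844 = 0.89193 mol → 0.89193 mol Fe, 0.89193 mol O.
SiO2: 30.90/60.083 = 0.51429 mol → 0.51429 mol Si, 1.02858 mol O.
Total oxygen = 2.05251 mol. Normalization factor = 4/2.05251 = 1.94883.
Fe per 4 O = 0.89193 × 1.94883 = 1.738.

1.738 Fe apfu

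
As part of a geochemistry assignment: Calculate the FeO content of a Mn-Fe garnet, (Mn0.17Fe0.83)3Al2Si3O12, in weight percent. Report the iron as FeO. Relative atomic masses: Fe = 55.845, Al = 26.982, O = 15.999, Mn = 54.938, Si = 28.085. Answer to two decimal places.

Formula mass = 497.279 g/mol.
2.49 Fe → 2.4900 mol FeO per formula unit; M(FeO) = 71.844, so FeO mass = 178.892 g.
178.892/497.279 × 100 = 35.97 wt%.

35.97 wt%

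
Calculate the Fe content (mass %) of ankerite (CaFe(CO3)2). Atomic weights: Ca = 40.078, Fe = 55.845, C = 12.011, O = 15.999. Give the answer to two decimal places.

Formula mass = 1·40.078 + 1·55.845 + 2·12.011 + 6·15.999 = 215.939 g/mol, of which 55.845 g is Fe.
So Fe makes up 55.845/215.939 = 0.2586 of the mass, i.e. 25.86%.

25.86 mass %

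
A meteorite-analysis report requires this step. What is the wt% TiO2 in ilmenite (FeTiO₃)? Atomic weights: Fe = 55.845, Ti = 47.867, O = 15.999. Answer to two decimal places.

M(FeTiO₃) = 151.709 g/mol; M(TiO2) = 79.865 g/mol.
Moles TiO2 per formula unit = 1 Ti ÷ 1 = 1.0000.
TiO2 fraction = (1.0000 × 79.865) / 151.709 = 79.865/151.709 = 0.5264.

52.64 wt%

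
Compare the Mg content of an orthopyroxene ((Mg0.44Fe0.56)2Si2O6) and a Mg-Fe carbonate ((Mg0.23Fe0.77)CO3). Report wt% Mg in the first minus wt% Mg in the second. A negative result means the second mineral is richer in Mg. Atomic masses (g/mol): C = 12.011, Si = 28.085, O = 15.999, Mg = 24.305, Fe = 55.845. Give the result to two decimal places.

3.91 percentage points

First mineral: 21.388 g Mg in 236.099 g formula = 9.06 wt% Mg.
Second mineral: 5.590 g Mg in 108.599 g formula = 5.15 wt% Mg.
9.06% − 5.15% gives a difference of 3.91 percentage points.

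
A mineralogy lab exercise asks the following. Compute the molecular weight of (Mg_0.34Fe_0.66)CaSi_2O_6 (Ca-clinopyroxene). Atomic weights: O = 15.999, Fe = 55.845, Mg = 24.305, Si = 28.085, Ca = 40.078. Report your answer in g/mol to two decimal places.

237.36 g/mol

The formula mass is the sum 0.34(24.305) + 0.66(55.845) + 1(40.078) + 2(28.085) + 6(15.999).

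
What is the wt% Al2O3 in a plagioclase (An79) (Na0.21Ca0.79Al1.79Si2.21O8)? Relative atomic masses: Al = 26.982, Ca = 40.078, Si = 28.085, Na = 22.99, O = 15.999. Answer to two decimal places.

M(Na0.21Ca0.79Al1.79Si2.21O8) = 274.847 g/mol; M(Al2O3) = 101.961 g/mol.
Moles Al2O3 per formula unit = 1.79 Al ÷ 2 = 0.8950.
Al2O3 fraction = (0.8950 × 101.961) / 274.847 = 91.255/274.847 = 0.3320.

33.20 wt%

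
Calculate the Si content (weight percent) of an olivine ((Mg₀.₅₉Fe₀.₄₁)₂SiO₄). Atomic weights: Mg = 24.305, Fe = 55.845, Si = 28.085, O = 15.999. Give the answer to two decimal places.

Formula mass = 1.18·24.305 + 0.82·55.845 + 1·28.085 + 4·15.999 = 166.554 g/mol, of which 28.085 g is Si.
So Si makes up 28.085/166.554 = 0.1686 of the mass, i.e. 16.86%.

16.86 weight percent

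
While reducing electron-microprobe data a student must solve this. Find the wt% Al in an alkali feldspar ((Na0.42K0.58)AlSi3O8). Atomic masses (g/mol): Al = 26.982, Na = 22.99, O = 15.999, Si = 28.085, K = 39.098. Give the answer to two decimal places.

9.94 mass %

Molar mass of (Na0.42K0.58)AlSi3O8: 0.42*22.99 + 0.58*39.098 + 1*26.982 + 3*28.085 + 8*15.999 = 271.562 g/mol.
Mass of Al per formula unit: 1 × 26.982 = 26.982 g.
Weight fraction Al = 26.982 / 271.562 = 0.0994.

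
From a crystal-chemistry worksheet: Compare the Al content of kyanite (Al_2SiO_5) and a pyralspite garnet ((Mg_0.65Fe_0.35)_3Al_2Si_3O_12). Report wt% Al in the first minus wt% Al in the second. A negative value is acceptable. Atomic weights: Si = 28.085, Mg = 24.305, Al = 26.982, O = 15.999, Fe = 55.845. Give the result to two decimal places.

20.93 percentage points

M(Al_2SiO_5) = 162.044 g/mol, so wt% Al = 53.964/162.044 × 100 = 33.30%.
M((Mg_0.65Fe_0.35)_3Al_2Si_3O_12) = 436.239 g/mol, so wt% Al = 53.964/436.239 × 100 = 12.37%.
33.30 − 12.37 = 20.93 pp.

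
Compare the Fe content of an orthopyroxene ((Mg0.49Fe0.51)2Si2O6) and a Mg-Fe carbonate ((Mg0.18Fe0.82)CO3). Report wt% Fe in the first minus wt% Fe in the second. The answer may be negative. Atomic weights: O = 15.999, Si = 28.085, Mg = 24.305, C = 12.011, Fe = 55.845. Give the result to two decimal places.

Fe in (Mg0.49Fe0.51)2Si2O6: molar mass 232.945 g/mol; 1.02×55.845 = 56.962 g → 24.45 wt%.
Fe in (Mg0.18Fe0.82)CO3: molar mass 110.176 g/mol; 0.82×55.845 = 45.793 g → 41.56 wt%.
Difference = 24.45 − 41.56 = -17.11 percentage points.

-17.11 percentage points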